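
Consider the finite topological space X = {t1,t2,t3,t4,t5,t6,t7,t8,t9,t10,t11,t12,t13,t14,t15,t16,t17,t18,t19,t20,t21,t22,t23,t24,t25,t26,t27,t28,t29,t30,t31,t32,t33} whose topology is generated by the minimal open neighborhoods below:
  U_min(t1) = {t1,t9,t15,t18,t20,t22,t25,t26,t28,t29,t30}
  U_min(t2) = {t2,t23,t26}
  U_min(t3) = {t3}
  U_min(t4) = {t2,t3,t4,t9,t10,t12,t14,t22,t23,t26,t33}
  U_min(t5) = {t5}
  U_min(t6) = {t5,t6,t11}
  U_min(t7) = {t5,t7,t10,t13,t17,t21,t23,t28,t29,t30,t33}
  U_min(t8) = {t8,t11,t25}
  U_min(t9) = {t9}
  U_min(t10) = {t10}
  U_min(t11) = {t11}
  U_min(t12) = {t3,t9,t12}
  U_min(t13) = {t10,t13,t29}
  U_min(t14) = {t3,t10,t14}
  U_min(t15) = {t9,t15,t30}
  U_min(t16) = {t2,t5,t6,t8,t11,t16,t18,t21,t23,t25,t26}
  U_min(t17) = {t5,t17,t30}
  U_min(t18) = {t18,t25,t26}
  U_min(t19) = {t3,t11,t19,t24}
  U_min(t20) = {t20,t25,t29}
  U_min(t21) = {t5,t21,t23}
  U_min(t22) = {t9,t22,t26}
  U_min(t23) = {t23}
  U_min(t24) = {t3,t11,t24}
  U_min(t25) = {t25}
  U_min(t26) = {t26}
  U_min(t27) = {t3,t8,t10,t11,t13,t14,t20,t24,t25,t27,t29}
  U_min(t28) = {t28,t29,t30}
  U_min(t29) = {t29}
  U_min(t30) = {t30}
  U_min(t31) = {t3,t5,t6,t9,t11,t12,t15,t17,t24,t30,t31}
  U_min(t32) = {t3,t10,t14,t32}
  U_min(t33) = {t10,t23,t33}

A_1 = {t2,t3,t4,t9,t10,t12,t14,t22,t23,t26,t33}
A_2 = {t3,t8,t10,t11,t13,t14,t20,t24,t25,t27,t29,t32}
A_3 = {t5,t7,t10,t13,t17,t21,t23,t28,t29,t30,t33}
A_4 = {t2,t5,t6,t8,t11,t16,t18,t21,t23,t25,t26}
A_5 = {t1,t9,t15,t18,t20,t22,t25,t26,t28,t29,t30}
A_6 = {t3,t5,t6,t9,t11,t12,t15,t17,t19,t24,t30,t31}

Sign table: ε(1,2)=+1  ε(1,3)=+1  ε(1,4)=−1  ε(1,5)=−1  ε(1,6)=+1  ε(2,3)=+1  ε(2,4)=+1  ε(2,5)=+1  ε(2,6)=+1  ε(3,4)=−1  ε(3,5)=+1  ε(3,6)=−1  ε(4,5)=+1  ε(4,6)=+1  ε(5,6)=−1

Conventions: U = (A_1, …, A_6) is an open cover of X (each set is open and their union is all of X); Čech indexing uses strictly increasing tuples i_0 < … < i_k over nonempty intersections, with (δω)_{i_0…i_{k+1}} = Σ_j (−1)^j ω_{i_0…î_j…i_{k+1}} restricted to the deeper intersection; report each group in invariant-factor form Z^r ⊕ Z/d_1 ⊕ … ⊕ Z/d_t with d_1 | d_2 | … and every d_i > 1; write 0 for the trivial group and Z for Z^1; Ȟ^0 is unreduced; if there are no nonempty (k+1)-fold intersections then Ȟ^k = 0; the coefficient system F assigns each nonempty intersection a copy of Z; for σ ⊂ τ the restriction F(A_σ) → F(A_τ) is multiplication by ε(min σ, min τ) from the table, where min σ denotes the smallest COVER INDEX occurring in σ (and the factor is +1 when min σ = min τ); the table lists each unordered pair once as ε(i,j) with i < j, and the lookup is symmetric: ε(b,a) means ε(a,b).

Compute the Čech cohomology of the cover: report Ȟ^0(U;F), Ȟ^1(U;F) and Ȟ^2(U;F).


Ȟ^0(U;F) ≅ 0, Ȟ^1(U;F) ≅ Z/2 and Ȟ^2(U;F) ≅ Z

nonempty overlaps:
  A12={t3,t10,t14} A13={t10,t23,t33} A14={t2,t23,t26} A15={t9,t22,t26} A16={t3,t9,t12} A23={t10,t13,t29} A24={t8,t11,t25} A25={t20,t25,t29} A26={t3,t11,t24} A34={t5,t21,t23} A35={t28,t29,t30} A36={t5,t17,t30} A45={t18,t25,t26} A46={t5,t6,t11} A56={t9,t15,t30}
  A123={t10} A126={t3} A134={t23} A145={t26} A156={t9} A235={t29} A245={t25} A246={t11} A346={t5} A356={t30}
C dims 6,15,10; δ0: rk 6, SNF 1^5·2; δ1: rk 9, SNF 1^9
degree 0: 6−6−0 = 0 → Ȟ^0 ≅ 0
degree 1: 15−9−6 = 0 plus torsion [2] → Ȟ^1 ≅ Z/2
degree 2: 10−0−9 = 1 → Ȟ^2 ≅ Z


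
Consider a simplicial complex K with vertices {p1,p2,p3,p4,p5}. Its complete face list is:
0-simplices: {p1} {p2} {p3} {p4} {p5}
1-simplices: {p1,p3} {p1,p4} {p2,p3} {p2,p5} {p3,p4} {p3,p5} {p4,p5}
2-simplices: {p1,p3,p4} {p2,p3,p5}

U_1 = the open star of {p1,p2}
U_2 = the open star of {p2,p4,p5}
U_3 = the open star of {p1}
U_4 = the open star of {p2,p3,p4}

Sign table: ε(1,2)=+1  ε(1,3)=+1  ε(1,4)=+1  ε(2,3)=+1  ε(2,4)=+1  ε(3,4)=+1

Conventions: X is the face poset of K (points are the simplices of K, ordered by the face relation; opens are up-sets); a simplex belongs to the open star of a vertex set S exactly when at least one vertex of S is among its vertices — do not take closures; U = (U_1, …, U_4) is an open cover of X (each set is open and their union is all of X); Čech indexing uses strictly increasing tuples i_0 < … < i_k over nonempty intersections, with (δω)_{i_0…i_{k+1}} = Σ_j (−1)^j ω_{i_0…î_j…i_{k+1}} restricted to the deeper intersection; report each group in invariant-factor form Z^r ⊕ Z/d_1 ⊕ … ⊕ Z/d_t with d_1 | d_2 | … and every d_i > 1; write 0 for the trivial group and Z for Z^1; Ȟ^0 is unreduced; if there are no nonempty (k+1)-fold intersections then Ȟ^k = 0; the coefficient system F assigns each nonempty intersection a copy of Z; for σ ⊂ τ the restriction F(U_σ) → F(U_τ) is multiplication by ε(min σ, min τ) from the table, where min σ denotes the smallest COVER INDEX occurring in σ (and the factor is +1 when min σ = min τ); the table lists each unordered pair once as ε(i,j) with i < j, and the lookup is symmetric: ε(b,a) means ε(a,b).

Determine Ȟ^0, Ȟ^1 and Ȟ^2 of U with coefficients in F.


nonempty overlaps:
  U1={{p1},{p2},{p1,p3},{p1,p4},{p2,p3},{p2,p5},{p1,p3,p4},{p2,p3,p5}} U2={{p2},{p4},{p5},{p1,p4},{p2,p3},{p2,p5},{p3,p4},{p3,p5},{p4,p5},{p1,p3,p4},{p2,p3,p5}} U3={{p1},{p1,p3},{p1,p4},{p1,p3,p4}} U4={{p2},{p3},{p4},{p1,p3},{p1,p4},{p2,p3},{p2,p5},{p3,p4},{p3,p5},{p4,p5},{p1,p3,p4},{p2,p3,p5}}
  U12={{p2},{p1,p4},{p2,p3},{p2,p5},{p1,p3,p4},{p2,p3,p5}} U13={{p1},{p1,p3},{p1,p4},{p1,p3,p4}} U14={{p2},{p1,p3},{p1,p4},{p2,p3},{p2,p5},{p1,p3,p4},{p2,p3,p5}} U23={{p1,p4},{p1,p3,p4}} U24={{p2},{p4},{p1,p4},{p2,p3},{p2,p5},{p3,p4},{p3,p5},{p4,p5},{p1,p3,p4},{p2,p3,p5}} U34={{p1,p3},{p1,p4},{p1,p3,p4}}
  U123={{p1,p4},{p1,p3,p4}} U124={{p2},{p1,p4},{p2,p3},{p2,p5},{p1,p3,p4},{p2,p3,p5}} U134={{p1,p3},{p1,p4},{p1,p3,p4}} U234={{p1,p4},{p1,p3,p4}}
  U1234={{p1,p4},{p1,p3,p4}}
C dims 4,6,4,1; δ0: rk 3, SNF 1^3; δ1: rk 3, SNF 1^3; δ2: rk 1, SNF 1^1
degree 0: 4−3−0 = 1 → Ȟ^0 ≅ Z
degree 1: 6−3−3 = 0 → Ȟ^1 ≅ 0
degree 2: 4−1−3 = 0 → Ȟ^2 ≅ 0

Ȟ^0(U;F) ≅ Z, Ȟ^1(U;F) ≅ 0, Ȟ^2(U;F) ≅ 0


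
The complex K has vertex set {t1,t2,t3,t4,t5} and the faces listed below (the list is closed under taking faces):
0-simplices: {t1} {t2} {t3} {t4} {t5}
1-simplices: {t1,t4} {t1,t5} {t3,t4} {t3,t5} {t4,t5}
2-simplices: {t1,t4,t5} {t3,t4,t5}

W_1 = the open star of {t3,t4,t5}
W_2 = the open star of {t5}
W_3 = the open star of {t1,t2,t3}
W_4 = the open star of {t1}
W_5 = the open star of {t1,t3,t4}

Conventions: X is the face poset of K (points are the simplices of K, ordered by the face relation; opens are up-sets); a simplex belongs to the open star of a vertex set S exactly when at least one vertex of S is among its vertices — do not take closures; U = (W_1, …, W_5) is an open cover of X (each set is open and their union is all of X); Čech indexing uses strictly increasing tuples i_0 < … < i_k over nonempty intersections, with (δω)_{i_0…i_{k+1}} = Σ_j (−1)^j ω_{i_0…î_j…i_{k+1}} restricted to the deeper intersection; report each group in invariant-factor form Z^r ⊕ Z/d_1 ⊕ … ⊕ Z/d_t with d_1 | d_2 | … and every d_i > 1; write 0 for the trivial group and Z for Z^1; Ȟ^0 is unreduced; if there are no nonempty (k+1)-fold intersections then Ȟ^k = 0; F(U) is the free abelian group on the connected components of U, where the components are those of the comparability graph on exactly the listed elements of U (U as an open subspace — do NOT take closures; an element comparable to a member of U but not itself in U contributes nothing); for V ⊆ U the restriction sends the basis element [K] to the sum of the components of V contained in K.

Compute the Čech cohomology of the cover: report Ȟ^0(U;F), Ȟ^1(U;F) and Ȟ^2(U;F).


nonempty overlaps:
  W1={{t3},{t4},{t5},{t1,t4},{t1,t5},{t3,t4},{t3,t5},{t4,t5},{t1,t4,t5},{t3,t4,t5}} W2={{t5},{t1,t5},{t3,t5},{t4,t5},{t1,t4,t5},{t3,t4,t5}} W3={{t1},{t2},{t3},{t1,t4},{t1,t5},{t3,t4},{t3,t5},{t1,t4,t5},{t3,t4,t5}} W4={{t1},{t1,t4},{t1,t5},{t1,t4,t5}} W5={{t1},{t3},{t4},{t1,t4},{t1,t5},{t3,t4},{t3,t5},{t4,t5},{t1,t4,t5},{t3,t4,t5}}
  W12={{t5},{t1,t5},{t3,t5},{t4,t5},{t1,t4,t5},{t3,t4,t5}} W13={{t3},{t1,t4},{t1,t5},{t3,t4},{t3,t5},{t1,t4,t5},{t3,t4,t5}} W14={{t1,t4},{t1,t5},{t1,t4,t5}} W15={{t3},{t4},{t1,t4},{t1,t5},{t3,t4},{t3,t5},{t4,t5},{t1,t4,t5},{t3,t4,t5}} W23={{t1,t5},{t3,t5},{t1,t4,t5},{t3,t4,t5}} W24={{t1,t5},{t1,t4,t5}} W25={{t1,t5},{t3,t5},{t4,t5},{t1,t4,t5},{t3,t4,t5}} W34={{t1},{t1,t4},{t1,t5},{t1,t4,t5}} W35={{t1},{t3},{t1,t4},{t1,t5},{t3,t4},{t3,t5},{t1,t4,t5},{t3,t4,t5}} W45={{t1},{t1,t4},{t1,t5},{t1,t4,t5}}
  W123={{t1,t5},{t3,t5},{t1,t4,t5},{t3,t4,t5}} W124={{t1,t5},{t1,t4,t5}} W125={{t1,t5},{t3,t5},{t4,t5},{t1,t4,t5},{t3,t4,t5}} W134={{t1,t4},{t1,t5},{t1,t4,t5}} W135={{t3},{t1,t4},{t1,t5},{t3,t4},{t3,t5},{t1,t4,t5},{t3,t4,t5}} W145={{t1,t4},{t1,t5},{t1,t4,t5}} W234={{t1,t5},{t1,t4,t5}} W235={{t1,t5},{t3,t5},{t1,t4,t5},{t3,t4,t5}} W245={{t1,t5},{t1,t4,t5}} W345={{t1},{t1,t4},{t1,t5},{t1,t4,t5}}
  W1234={{t1,t5},{t1,t4,t5}} W1235={{t1,t5},{t3,t5},{t1,t4,t5},{t3,t4,t5}} W1245={{t1,t5},{t1,t4,t5}} W1345={{t1,t4},{t1,t5},{t1,t4,t5}} W2345={{t1,t5},{t1,t4,t5}}
  W12345={{t1,t5},{t1,t4,t5}}
components per intersection:
  W1: {{t3},{t4},{t5},{t1,t4},{t1,t5},{t3,t4},{t3,t5},{t4,t5},{t1,t4,t5},{t3,t4,t5}}
  W2: {{t5},{t1,t5},{t3,t5},{t4,t5},{t1,t4,t5},{t3,t4,t5}}
  W3: {{t1},{t1,t4},{t1,t5},{t1,t4,t5}} {{t2}} {{t3},{t3,t4},{t3,t5},{t3,t4,t5}}
  W4: {{t1},{t1,t4},{t1,t5},{t1,t4,t5}}
  W5: {{t1},{t3},{t4},{t1,t4},{t1,t5},{t3,t4},{t3,t5},{t4,t5},{t1,t4,t5},{t3,t4,t5}}
  W12: {{t5},{t1,t5},{t3,t5},{t4,t5},{t1,t4,t5},{t3,t4,t5}}
  W13: {{t3},{t3,t4},{t3,t5},{t3,t4,t5}} {{t1,t4},{t1,t5},{t1,t4,t5}}
  W14: {{t1,t4},{t1,t5},{t1,t4,t5}}
  W15: {{t3},{t4},{t1,t4},{t1,t5},{t3,t4},{t3,t5},{t4,t5},{t1,t4,t5},{t3,t4,t5}}
  W23: {{t1,t5},{t1,t4,t5}} {{t3,t5},{t3,t4,t5}}
  W24: {{t1,t5},{t1,t4,t5}}
  W25: {{t1,t5},{t3,t5},{t4,t5},{t1,t4,t5},{t3,t4,t5}}
  W34: {{t1},{t1,t4},{t1,t5},{t1,t4,t5}}
  W35: {{t1},{t1,t4},{t1,t5},{t1,t4,t5}} {{t3},{t3,t4},{t3,t5},{t3,t4,t5}}
  W45: {{t1},{t1,t4},{t1,t5},{t1,t4,t5}}
  W123: {{t1,t5},{t1,t4,t5}} {{t3,t5},{t3,t4,t5}}
  W124: {{t1,t5},{t1,t4,t5}}
  W125: {{t1,t5},{t3,t5},{t4,t5},{t1,t4,t5},{t3,t4,t5}}
  W134: {{t1,t4},{t1,t5},{t1,t4,t5}}
  W135: {{t3},{t3,t4},{t3,t5},{t3,t4,t5}} {{t1,t4},{t1,t5},{t1,t4,t5}}
  W145: {{t1,t4},{t1,t5},{t1,t4,t5}}
  W234: {{t1,t5},{t1,t4,t5}}
  W235: {{t1,t5},{t1,t4,t5}} {{t3,t5},{t3,t4,t5}}
  W245: {{t1,t5},{t1,t4,t5}}
  W345: {{t1},{t1,t4},{t1,t5},{t1,t4,t5}}
  W1234: {{t1,t5},{t1,t4,t5}}
  W1235: {{t1,t5},{t1,t4,t5}} {{t3,t5},{t3,t4,t5}}
  W1245: {{t1,t5},{t1,t4,t5}}
  W1345: {{t1,t4},{t1,t5},{t1,t4,t5}}
  W2345: {{t1,t5},{t1,t4,t5}}
  W12345: {{t1,t5},{t1,t4,t5}}
C dims 7,13,13,6; δ0: rk 5, SNF 1^5; δ1: rk 8, SNF 1^8; δ2: rk 5, SNF 1^5
degree 0: 7−5−0 = 2 → Ȟ^0 ≅ Z^2
degree 1: 13−8−5 = 0 → Ȟ^1 ≅ 0
degree 2: 13−5−8 = 0 → Ȟ^2 ≅ 0

Ȟ^0 ≅ Z^2, Ȟ^1 ≅ 0 and Ȟ^2 ≅ 0


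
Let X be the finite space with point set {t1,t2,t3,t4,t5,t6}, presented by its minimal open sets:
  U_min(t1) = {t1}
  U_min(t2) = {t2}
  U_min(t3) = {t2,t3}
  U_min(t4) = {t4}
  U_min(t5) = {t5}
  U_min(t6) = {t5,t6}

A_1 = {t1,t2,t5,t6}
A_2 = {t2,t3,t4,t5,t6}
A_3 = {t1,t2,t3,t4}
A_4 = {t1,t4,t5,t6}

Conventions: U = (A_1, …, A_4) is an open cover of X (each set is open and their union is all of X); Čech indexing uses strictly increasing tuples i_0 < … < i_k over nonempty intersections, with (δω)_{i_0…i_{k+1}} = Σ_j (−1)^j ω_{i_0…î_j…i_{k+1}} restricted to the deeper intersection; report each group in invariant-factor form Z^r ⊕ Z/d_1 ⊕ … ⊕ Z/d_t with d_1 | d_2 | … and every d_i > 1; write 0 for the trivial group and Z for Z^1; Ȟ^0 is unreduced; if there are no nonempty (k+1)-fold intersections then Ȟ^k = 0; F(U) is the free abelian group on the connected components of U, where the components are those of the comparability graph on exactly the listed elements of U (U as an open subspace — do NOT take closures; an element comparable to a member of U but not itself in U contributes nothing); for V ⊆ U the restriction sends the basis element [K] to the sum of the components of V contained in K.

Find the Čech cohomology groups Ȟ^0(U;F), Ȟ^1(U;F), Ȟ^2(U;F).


Ȟ^0 ≅ Z^4, Ȟ^1 ≅ 0, Ȟ^2 ≅ 0

cover nerve:
  A12={t2,t5,t6} A13={t1,t2} A14={t1,t5,t6} A23={t2,t3,t4} A24={t4,t5,t6} A34={t1,t4}
  A123={t2} A124={t5,t6} A134={t1} A234={t4}
components per intersection:
  A1: {t1} {t2} {t5,t6}
  A2: {t2,t3} {t4} {t5,t6}
  A3: {t1} {t2,t3} {t4}
  A4: {t1} {t4} {t5,t6}
  A12: {t2} {t5,t6}
  A13: {t1} {t2}
  A14: {t1} {t5,t6}
  A23: {t2,t3} {t4}
  A24: {t4} {t5,t6}
  A34: {t1} {t4}
  A123: {t2}
  A124: {t5,t6}
  A134: {t1}
  A234: {t4}
C dims 12,12,4; δ0: rk 8, SNF 1^8; δ1: rk 4, SNF 1^4
Ȟ^0: (12−8)−0=4 ⇒ Z^4
Ȟ^1: (12−4)−8=0 ⇒ 0
Ȟ^2: (4−0)−4=0 ⇒ 0


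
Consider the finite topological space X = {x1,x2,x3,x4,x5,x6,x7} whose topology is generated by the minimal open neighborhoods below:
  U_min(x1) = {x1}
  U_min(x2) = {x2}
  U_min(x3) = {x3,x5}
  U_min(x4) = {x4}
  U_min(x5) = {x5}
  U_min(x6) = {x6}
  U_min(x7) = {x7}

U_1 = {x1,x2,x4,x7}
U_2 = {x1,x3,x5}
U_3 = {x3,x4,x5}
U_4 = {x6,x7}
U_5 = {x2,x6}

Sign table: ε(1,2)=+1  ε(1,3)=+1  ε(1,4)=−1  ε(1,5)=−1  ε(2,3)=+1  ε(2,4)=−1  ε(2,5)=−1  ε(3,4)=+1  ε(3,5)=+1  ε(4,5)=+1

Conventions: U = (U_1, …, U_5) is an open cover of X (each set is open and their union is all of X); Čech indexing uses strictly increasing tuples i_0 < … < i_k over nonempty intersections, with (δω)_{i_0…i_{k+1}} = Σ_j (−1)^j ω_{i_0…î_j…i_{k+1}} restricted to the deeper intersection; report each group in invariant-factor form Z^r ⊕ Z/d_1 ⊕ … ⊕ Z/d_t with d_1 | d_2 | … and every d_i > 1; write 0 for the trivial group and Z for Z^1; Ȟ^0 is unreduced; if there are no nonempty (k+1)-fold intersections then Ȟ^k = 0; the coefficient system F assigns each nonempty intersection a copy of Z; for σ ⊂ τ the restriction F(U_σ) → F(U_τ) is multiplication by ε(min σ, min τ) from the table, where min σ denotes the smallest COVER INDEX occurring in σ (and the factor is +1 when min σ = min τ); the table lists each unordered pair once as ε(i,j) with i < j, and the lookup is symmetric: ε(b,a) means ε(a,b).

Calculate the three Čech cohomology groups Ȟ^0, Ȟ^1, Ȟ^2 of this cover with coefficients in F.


Ȟ^0 ≅ Z, Ȟ^1 ≅ Z^2, Ȟ^2 ≅ 0

nerve of the cover:
  U12={x1} U13={x4} U14={x7} U15={x2} U23={x3,x5} U45={x6}
C dims 5,6; δ0: rk 4, SNF 1^4
Ȟ^0 = (5 − 4) − 0 = 1, so Ȟ^0 ≅ Z
Ȟ^1 = (6 − 0) − 4 = 2, so Ȟ^1 ≅ Z^2
Ȟ^2 = (0 − 0) − 0 = 0, so Ȟ^2 ≅ 0


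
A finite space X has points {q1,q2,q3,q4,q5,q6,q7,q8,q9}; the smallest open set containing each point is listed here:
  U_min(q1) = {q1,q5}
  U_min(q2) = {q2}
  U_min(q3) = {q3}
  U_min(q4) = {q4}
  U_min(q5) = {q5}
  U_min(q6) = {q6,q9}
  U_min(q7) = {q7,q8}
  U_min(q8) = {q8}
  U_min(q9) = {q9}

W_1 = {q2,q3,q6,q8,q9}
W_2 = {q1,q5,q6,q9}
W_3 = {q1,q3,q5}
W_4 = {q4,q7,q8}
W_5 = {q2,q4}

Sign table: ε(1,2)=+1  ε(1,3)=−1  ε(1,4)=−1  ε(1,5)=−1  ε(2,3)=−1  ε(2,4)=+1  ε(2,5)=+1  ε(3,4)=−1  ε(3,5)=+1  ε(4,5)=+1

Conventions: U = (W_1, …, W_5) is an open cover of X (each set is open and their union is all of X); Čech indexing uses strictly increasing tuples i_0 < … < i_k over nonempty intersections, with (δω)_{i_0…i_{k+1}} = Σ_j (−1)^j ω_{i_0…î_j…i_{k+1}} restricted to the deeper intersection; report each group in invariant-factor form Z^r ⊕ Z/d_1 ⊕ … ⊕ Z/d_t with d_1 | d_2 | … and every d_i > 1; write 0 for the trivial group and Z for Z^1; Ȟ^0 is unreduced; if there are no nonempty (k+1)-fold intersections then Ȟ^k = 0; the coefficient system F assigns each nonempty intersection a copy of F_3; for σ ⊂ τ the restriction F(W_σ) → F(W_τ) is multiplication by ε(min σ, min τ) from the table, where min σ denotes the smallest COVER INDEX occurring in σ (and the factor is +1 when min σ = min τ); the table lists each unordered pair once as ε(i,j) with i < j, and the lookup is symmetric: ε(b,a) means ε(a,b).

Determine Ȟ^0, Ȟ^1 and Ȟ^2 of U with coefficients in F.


Ȟ^0(U;F) ≅ Z/3, Ȟ^1(U;F) ≅ Z/3 ⊕ Z/3 and Ȟ^2(U;F) ≅ 0

intersection data:
  W12={q6,q9} W13={q3} W14={q8} W15={q2} W23={q1,q5} W45={q4}
C dims 5,6; δ0: rk_F3 4
Ȟ^0 = (5 − 4) − 0 = 1, so Ȟ^0 ≅ Z/3
Ȟ^1 = (6 − 0) − 4 = 2, so Ȟ^1 ≅ Z/3 ⊕ Z/3
Ȟ^2 = (0 − 0) − 0 = 0, so Ȟ^2 ≅ 0


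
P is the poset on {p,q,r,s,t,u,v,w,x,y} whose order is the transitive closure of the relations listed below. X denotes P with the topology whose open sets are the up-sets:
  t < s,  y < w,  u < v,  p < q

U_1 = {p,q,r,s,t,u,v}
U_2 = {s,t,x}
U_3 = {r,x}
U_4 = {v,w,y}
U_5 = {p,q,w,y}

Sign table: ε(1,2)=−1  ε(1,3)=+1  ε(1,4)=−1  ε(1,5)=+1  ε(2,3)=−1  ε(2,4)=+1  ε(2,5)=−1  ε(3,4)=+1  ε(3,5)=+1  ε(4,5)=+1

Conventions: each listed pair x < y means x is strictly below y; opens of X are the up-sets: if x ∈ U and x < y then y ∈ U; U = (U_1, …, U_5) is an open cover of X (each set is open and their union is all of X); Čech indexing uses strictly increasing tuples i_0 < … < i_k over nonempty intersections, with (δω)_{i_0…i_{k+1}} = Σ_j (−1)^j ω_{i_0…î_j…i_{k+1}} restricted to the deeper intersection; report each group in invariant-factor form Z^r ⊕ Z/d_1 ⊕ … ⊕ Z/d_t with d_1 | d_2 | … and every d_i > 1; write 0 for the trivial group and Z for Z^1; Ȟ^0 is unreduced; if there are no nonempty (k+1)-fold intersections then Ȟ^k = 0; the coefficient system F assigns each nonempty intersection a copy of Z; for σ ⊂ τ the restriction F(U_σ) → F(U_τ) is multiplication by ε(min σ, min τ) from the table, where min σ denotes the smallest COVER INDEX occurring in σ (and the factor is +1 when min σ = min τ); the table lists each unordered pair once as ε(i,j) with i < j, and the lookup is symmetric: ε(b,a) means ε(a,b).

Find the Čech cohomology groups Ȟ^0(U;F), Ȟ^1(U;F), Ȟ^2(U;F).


Ȟ^0(U;F) ≅ 0, Ȟ^1(U;F) ≅ Z ⊕ Z/2, Ȟ^2(U;F) ≅ 0

nonempty overlaps:
  U12={s,t} U13={r} U14={v} U15={p,q} U23={x} U45={w,y}
C dims 5,6; δ0: rk 5, SNF 1^4·2
degree 0: 5−5−0 = 0 → Ȟ^0 ≅ 0
degree 1: 6−0−5 = 1 plus torsion [2] → Ȟ^1 ≅ Z ⊕ Z/2
degree 2: 0−0−0 = 0 → Ȟ^2 ≅ 0


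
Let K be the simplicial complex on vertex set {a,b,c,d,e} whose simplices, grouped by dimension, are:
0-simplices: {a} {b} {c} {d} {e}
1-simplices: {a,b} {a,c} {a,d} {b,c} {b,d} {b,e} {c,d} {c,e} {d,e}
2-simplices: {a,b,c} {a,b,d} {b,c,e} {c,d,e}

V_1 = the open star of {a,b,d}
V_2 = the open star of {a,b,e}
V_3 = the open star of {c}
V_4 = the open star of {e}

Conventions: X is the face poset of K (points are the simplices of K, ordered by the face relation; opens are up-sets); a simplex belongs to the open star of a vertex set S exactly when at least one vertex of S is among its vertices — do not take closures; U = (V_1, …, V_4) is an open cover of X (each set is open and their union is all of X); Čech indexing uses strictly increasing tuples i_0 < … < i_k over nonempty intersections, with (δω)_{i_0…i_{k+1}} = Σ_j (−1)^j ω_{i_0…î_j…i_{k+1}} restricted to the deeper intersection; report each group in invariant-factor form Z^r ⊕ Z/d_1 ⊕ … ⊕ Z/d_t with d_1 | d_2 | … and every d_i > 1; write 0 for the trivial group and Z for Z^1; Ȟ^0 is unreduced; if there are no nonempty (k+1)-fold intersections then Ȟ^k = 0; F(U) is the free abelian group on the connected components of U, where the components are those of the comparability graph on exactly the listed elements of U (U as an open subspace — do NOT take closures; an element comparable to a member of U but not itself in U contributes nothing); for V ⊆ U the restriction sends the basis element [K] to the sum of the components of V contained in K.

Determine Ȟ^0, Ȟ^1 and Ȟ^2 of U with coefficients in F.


nerve of the cover:
  V1={{a},{b},{d},{a,b},{a,c},{a,d},{b,c},{b,d},{b,e},{c,d},{d,e},{a,b,c},{a,b,d},{b,c,e},{c,d,e}} V2={{a},{b},{e},{a,b},{a,c},{a,d},{b,c},{b,d},{b,e},{c,e},{d,e},{a,b,c},{a,b,d},{b,c,e},{c,d,e}} V3={{c},{a,c},{b,c},{c,d},{c,e},{a,b,c},{b,c,e},{c,d,e}} V4={{e},{b,e},{c,e},{d,e},{b,c,e},{c,d,e}}
  V12={{a},{b},{a,b},{a,c},{a,d},{b,c},{b,d},{b,e},{d,e},{a,b,c},{a,b,d},{b,c,e},{c,d,e}} V13={{a,c},{b,c},{c,d},{a,b,c},{b,c,e},{c,d,e}} V14={{b,e},{d,e},{b,c,e},{c,d,e}} V23={{a,c},{b,c},{c,e},{a,b,c},{b,c,e},{c,d,e}} V24={{e},{b,e},{c,e},{d,e},{b,c,e},{c,d,e}} V34={{c,e},{b,c,e},{c,d,e}}
  V123={{a,c},{b,c},{a,b,c},{b,c,e},{c,d,e}} V124={{b,e},{d,e},{b,c,e},{c,d,e}} V134={{b,c,e},{c,d,e}} V234={{c,e},{b,c,e},{c,d,e}}
  V1234={{b,c,e},{c,d,e}}
components per intersection:
  V1: {{a},{b},{d},{a,b},{a,c},{a,d},{b,c},{b,d},{b,e},{c,d},{d,e},{a,b,c},{a,b,d},{b,c,e},{c,d,e}}
  V2: {{a},{b},{e},{a,b},{a,c},{a,d},{b,c},{b,d},{b,e},{c,e},{d,e},{a,b,c},{a,b,d},{b,c,e},{c,d,e}}
  V3: {{c},{a,c},{b,c},{c,d},{c,e},{a,b,c},{b,c,e},{c,d,e}}
  V4: {{e},{b,e},{c,e},{d,e},{b,c,e},{c,d,e}}
  V12: {{a},{b},{a,b},{a,c},{a,d},{b,c},{b,d},{b,e},{a,b,c},{a,b,d},{b,c,e}} {{d,e},{c,d,e}}
  V13: {{a,c},{b,c},{a,b,c},{b,c,e}} {{c,d},{c,d,e}}
  V14: {{b,e},{b,c,e}} {{d,e},{c,d,e}}
  V23: {{a,c},{b,c},{c,e},{a,b,c},{b,c,e},{c,d,e}}
  V24: {{e},{b,e},{c,e},{d,e},{b,c,e},{c,d,e}}
  V34: {{c,e},{b,c,e},{c,d,e}}
  V123: {{a,c},{b,c},{a,b,c},{b,c,e}} {{c,d,e}}
  V124: {{b,e},{b,c,e}} {{d,e},{c,d,e}}
  V134: {{b,c,e}} {{c,d,e}}
  V234: {{c,e},{b,c,e},{c,d,e}}
  V1234: {{b,c,e}} {{c,d,e}}
C dims 4,9,7,2; δ0: rk 3, SNF 1^3; δ1: rk 5, SNF 1^5; δ2: rk 2, SNF 1^2
Ȟ^0 = (4 − 3) − 0 = 1, so Ȟ^0 ≅ Z
Ȟ^1 = (9 − 5) − 3 = 1, so Ȟ^1 ≅ Z
Ȟ^2 = (7 − 2) − 5 = 0, so Ȟ^2 ≅ 0

Ȟ^0 ≅ Z,  Ȟ^1 ≅ Z,  Ȟ^2 ≅ 0


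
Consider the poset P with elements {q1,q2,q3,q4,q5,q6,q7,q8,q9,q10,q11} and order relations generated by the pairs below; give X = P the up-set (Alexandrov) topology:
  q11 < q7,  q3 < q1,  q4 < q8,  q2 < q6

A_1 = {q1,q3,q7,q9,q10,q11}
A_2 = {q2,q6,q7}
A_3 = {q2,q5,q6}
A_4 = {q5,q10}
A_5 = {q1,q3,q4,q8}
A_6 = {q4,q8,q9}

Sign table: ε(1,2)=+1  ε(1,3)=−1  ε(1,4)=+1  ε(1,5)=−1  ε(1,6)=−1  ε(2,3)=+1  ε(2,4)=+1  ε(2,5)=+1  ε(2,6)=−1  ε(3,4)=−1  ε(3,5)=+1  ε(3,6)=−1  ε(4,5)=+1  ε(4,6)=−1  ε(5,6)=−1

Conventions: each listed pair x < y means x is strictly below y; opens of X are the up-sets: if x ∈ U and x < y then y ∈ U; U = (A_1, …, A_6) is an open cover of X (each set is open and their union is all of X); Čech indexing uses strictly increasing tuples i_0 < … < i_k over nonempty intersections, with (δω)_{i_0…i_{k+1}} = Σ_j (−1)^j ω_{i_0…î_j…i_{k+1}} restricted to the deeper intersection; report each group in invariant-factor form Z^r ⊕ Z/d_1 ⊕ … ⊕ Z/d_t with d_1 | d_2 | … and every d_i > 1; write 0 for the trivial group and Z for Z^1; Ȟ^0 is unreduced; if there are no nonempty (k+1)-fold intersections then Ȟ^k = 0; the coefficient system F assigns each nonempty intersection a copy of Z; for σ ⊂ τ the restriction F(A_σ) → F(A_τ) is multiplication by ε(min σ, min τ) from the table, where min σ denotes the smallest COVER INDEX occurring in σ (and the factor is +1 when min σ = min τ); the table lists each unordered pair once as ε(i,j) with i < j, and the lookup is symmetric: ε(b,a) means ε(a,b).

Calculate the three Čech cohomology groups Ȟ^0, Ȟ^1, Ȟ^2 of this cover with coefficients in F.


nonempty overlaps:
  A12={q7} A14={q10} A15={q1,q3} A16={q9} A23={q2,q6} A34={q5} A56={q4,q8}
C dims 6,7; δ0: rk 6, SNF 1^5·2
degree 0: 6−6−0 = 0 → Ȟ^0 ≅ 0
degree 1: 7−0−6 = 1 plus torsion [2] → Ȟ^1 ≅ Z ⊕ Z/2
degree 2: 0−0−0 = 0 → Ȟ^2 ≅ 0

Ȟ^0(U;F) ≅ 0; Ȟ^1(U;F) ≅ Z ⊕ Z/2; Ȟ^2(U;F) ≅ 0


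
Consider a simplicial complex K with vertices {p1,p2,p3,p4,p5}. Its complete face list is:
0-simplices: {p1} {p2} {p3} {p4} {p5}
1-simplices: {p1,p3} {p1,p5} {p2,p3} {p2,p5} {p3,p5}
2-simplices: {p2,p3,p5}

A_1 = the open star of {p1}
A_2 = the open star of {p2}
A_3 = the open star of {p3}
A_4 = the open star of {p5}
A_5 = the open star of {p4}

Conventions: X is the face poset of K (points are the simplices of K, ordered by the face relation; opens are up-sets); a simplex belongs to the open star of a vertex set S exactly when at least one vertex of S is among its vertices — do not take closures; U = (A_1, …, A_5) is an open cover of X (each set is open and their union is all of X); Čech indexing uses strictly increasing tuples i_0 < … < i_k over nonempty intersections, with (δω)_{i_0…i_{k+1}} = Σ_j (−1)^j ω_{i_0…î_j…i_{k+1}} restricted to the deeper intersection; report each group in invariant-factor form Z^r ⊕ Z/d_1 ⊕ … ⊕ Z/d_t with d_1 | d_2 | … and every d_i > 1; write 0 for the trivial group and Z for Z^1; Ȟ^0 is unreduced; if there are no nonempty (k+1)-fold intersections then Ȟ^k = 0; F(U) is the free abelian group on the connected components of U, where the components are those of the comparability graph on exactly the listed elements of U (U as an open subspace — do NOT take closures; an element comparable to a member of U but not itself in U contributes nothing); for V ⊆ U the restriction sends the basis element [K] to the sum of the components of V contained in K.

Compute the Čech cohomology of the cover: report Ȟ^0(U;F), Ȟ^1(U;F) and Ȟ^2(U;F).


Ȟ^0 = Z^2, Ȟ^1 = Z, Ȟ^2 = 0

nonempty overlaps:
  A1={{p1},{p1,p3},{p1,p5}} A2={{p2},{p2,p3},{p2,p5},{p2,p3,p5}} A3={{p3},{p1,p3},{p2,p3},{p3,p5},{p2,p3,p5}} A4={{p5},{p1,p5},{p2,p5},{p3,p5},{p2,p3,p5}} A5={{p4}}
  A13={{p1,p3}} A14={{p1,p5}} A23={{p2,p3},{p2,p3,p5}} A24={{p2,p5},{p2,p3,p5}} A34={{p3,p5},{p2,p3,p5}}
  A234={{p2,p3,p5}}
components per intersection:
  A1: {{p1},{p1,p3},{p1,p5}}
  A2: {{p2},{p2,p3},{p2,p5},{p2,p3,p5}}
  A3: {{p3},{p1,p3},{p2,p3},{p3,p5},{p2,p3,p5}}
  A4: {{p5},{p1,p5},{p2,p5},{p3,p5},{p2,p3,p5}}
  A5: {{p4}}
  A13: {{p1,p3}}
  A14: {{p1,p5}}
  A23: {{p2,p3},{p2,p3,p5}}
  A24: {{p2,p5},{p2,p3,p5}}
  A34: {{p3,p5},{p2,p3,p5}}
  A234: {{p2,p3,p5}}
C dims 5,5,1; δ0: rk 3, SNF 1^3; δ1: rk 1, SNF 1^1
degree 0: 5−3−0 = 2 → Ȟ^0 ≅ Z^2
degree 1: 5−1−3 = 1 → Ȟ^1 ≅ Z
degree 2: 1−0−1 = 0 → Ȟ^2 ≅ 0


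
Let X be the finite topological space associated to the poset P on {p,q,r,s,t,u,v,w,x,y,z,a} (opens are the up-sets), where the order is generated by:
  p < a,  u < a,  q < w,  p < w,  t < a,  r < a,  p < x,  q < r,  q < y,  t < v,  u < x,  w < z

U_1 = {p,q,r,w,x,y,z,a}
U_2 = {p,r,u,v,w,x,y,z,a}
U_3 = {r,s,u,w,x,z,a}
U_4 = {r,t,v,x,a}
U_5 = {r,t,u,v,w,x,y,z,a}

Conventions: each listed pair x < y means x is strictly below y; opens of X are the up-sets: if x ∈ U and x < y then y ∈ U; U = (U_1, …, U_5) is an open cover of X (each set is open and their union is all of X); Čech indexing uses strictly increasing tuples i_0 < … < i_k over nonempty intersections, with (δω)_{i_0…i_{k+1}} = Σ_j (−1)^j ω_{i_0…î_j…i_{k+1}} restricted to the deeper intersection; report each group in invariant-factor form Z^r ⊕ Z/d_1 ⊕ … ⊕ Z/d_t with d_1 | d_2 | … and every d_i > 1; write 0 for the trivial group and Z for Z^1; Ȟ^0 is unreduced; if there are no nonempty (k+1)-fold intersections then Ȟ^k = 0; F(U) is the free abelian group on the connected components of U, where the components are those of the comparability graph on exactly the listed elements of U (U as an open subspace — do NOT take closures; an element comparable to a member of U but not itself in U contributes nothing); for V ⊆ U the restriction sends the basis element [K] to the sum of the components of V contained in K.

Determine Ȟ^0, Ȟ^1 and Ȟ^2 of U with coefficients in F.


nonempty overlaps:
  U12={p,r,w,x,y,z,a} U13={r,w,x,z,a} U14={r,x,a} U15={r,w,x,y,z,a} U23={r,u,w,x,z,a} U24={r,v,x,a} U25={r,u,v,w,x,y,z,a} U34={r,x,a} U35={r,u,w,x,z,a} U45={r,t,v,x,a}
  U123={r,w,x,z,a} U124={r,x,a} U125={r,w,x,y,z,a} U134={r,x,a} U135={r,w,x,z,a} U145={r,x,a} U234={r,x,a} U235={r,u,w,x,z,a} U245={r,v,x,a} U345={r,x,a}
  U1234={r,x,a} U1235={r,w,x,z,a} U1245={r,x,a} U1345={r,x,a} U2345={r,x,a}
  U12345={r,x,a}
components per intersection:
  U1: {p,q,r,w,x,y,z,a}
  U2: {p,r,u,w,x,z,a} {v} {y}
  U3: {r,u,x,a} {s} {w,z}
  U4: {r,t,v,a} {x}
  U5: {r,t,u,v,x,a} {w,z} {y}
  U12: {p,r,w,x,z,a} {y}
  U13: {r,a} {w,z} {x}
  U14: {r,a} {x}
  U15: {r,a} {w,z} {x} {y}
  U23: {r,u,x,a} {w,z}
  U24: {r,a} {v} {x}
  U25: {r,u,x,a} {v} {w,z} {y}
  U34: {r,a} {x}
  U35: {r,u,x,a} {w,z}
  U45: {r,t,v,a} {x}
  U123: {r,a} {w,z} {x}
  U124: {r,a} {x}
  U125: {r,a} {w,z} {x} {y}
  U134: {r,a} {x}
  U135: {r,a} {w,z} {x}
  U145: {r,a} {x}
  U234: {r,a} {x}
  U235: {r,u,x,a} {w,z}
  U245: {r,a} {v} {x}
  U345: {r,a} {x}
  U1234: {r,a} {x}
  U1235: {r,a} {w,z} {x}
  U1245: {r,a} {x}
  U1345: {r,a} {x}
  U2345: {r,a} {x}
  U12345: {r,a} {x}
C dims 12,26,25,11; δ0: rk 10, SNF 1^10; δ1: rk 16, SNF 1^16; δ2: rk 9, SNF 1^9
degree 0: 12−10−0 = 2 → Ȟ^0 ≅ Z^2
degree 1: 26−16−10 = 0 → Ȟ^1 ≅ 0
degree 2: 25−9−16 = 0 → Ȟ^2 ≅ 0

Ȟ^0(U;F) ≅ Z^2, Ȟ^1(U;F) ≅ 0 and Ȟ^2(U;F) ≅ 0


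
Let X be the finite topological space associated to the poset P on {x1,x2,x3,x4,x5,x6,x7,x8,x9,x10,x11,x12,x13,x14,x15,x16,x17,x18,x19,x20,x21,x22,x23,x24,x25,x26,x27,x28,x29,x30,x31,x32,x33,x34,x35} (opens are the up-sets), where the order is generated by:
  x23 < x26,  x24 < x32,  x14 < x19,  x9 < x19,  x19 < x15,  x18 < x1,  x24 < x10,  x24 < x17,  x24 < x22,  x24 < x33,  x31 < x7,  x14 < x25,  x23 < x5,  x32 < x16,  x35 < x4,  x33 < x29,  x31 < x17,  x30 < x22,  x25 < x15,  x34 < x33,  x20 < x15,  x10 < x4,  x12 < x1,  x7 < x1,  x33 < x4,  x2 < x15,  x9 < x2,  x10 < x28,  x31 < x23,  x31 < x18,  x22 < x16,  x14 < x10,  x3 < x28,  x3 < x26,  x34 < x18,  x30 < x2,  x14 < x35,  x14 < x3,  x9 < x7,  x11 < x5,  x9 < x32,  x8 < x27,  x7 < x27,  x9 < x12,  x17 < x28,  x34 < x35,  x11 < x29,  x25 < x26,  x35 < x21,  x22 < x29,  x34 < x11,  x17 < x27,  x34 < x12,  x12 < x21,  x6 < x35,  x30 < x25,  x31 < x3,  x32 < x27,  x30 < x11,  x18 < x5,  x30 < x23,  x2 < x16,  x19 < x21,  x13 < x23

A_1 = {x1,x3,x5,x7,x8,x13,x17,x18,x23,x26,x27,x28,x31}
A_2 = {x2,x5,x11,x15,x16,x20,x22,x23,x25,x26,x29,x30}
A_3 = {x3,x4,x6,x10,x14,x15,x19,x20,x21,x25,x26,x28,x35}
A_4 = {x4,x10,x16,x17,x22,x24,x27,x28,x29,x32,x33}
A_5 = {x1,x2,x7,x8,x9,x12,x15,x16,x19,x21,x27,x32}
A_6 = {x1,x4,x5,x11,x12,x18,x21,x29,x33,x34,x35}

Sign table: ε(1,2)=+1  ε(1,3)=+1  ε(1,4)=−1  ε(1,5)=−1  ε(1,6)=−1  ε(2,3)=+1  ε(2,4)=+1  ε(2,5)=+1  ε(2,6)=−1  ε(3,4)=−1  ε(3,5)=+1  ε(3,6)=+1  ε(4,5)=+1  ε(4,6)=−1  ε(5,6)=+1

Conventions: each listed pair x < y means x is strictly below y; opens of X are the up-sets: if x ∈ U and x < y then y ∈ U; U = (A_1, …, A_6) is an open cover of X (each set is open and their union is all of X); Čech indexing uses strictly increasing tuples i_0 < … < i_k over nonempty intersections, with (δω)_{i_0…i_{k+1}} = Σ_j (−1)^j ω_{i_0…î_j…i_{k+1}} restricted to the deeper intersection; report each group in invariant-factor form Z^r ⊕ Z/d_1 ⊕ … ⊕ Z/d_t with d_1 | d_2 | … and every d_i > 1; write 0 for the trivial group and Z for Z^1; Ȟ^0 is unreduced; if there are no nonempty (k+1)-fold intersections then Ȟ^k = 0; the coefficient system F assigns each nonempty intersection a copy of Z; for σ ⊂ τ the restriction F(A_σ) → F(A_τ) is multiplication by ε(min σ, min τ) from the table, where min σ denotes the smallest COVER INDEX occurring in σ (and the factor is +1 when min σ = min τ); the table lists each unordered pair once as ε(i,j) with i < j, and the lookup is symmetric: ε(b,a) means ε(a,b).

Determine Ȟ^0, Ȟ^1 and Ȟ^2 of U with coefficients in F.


Ȟ^0 ≅ 0,  Ȟ^1 ≅ Z/2,  Ȟ^2 ≅ Z

nerve simplices:
  A12={x5,x23,x26} A13={x3,x26,x28} A14={x17,x27,x28} A15={x1,x7,x8,x27} A16={x1,x5,x18} A23={x15,x20,x25,x26} A24={x16,x22,x29} A25={x2,x15,x16} A26={x5,x11,x29} A34={x4,x10,x28} A35={x15,x19,x21} A36={x4,x21,x35} A45={x16,x27,x32} A46={x4,x29,x33} A56={x1,x12,x21}
  A123={x26} A126={x5} A134={x28} A145={x27} A156={x1} A235={x15} A245={x16} A246={x29} A346={x4} A356={x21}
C dims 6,15,10; δ0: rk 6, SNF 1^5·2; δ1: rk 9, SNF 1^9
degree 0: 6−6−0 = 0 → Ȟ^0 ≅ 0
degree 1: 15−9−6 = 0 plus torsion [2] → Ȟ^1 ≅ Z/2
degree 2: 10−0−9 = 1 → Ȟ^2 ≅ Z


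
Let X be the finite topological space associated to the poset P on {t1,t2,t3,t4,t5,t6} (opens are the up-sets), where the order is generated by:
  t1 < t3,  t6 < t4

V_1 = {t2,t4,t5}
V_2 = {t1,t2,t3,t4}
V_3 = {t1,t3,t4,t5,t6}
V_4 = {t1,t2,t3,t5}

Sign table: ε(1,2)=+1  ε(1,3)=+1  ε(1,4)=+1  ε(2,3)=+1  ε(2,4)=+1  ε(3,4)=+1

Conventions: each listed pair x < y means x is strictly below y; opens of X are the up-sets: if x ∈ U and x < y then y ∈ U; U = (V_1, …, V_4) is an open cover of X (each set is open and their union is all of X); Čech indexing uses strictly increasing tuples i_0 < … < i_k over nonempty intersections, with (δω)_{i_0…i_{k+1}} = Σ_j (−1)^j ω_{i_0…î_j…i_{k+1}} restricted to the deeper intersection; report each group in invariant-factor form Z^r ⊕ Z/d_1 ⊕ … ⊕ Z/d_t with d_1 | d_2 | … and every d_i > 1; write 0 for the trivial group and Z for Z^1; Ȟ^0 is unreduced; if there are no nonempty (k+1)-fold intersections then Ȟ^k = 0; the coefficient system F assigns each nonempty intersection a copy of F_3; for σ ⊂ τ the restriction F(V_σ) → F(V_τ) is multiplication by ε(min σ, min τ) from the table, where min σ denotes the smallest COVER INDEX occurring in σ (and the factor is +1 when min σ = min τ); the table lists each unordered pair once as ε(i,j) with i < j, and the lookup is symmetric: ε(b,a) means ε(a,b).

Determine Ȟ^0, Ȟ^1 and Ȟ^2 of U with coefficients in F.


Ȟ^0 = Z/3; Ȟ^1 = 0; Ȟ^2 = Z/3

cover nerve:
  V12={t2,t4} V13={t4,t5} V14={t2,t5} V23={t1,t3,t4} V24={t1,t2,t3} V34={t1,t3,t5}
  V123={t4} V124={t2} V134={t5} V234={t1,t3}
C dims 4,6,4; δ0: rk_F3 3; δ1: rk_F3 3
Ȟ^0: (4−3)−0=1 ⇒ Z/3
Ȟ^1: (6−3)−3=0 ⇒ 0
Ȟ^2: (4−0)−3=1 ⇒ Z/3


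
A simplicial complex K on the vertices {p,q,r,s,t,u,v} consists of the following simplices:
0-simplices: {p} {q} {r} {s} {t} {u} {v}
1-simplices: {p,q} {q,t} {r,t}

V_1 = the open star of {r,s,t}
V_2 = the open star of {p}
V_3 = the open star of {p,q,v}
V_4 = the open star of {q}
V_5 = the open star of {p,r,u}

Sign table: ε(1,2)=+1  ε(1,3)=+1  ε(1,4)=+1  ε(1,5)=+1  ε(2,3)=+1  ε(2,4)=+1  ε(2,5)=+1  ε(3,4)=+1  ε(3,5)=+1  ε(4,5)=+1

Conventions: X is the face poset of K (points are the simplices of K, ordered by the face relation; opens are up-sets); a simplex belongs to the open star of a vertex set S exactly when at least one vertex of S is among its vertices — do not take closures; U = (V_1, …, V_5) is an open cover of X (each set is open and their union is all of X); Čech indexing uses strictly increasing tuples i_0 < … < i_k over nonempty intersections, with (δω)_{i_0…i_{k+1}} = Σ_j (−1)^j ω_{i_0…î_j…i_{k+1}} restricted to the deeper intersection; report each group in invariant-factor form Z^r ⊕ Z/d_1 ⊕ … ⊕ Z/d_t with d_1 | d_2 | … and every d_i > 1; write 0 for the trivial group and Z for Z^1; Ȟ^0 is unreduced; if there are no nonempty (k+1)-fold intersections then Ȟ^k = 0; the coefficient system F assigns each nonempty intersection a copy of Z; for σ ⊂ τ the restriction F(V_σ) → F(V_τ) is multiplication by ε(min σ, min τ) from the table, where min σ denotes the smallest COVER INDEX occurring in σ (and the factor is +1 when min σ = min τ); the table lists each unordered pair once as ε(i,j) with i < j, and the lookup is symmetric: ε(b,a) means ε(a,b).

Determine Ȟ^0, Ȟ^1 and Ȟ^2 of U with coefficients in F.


Ȟ^0 ≅ Z; Ȟ^1 ≅ Z; Ȟ^2 ≅ 0

nonempty intersections:
  V1={{r},{s},{t},{q,t},{r,t}} V2={{p},{p,q}} V3={{p},{q},{v},{p,q},{q,t}} V4={{q},{p,q},{q,t}} V5={{p},{r},{u},{p,q},{r,t}}
  V13={{q,t}} V14={{q,t}} V15={{r},{r,t}} V23={{p},{p,q}} V24={{p,q}} V25={{p},{p,q}} V34={{q},{p,q},{q,t}} V35={{p},{p,q}} V45={{p,q}}
  V134={{q,t}} V234={{p,q}} V235={{p},{p,q}} V245={{p,q}} V345={{p,q}}
  V2345={{p,q}}
C dims 5,9,5,1; δ0: rk 4, SNF 1^4; δ1: rk 4, SNF 1^4; δ2: rk 1, SNF 1^1
Ȟ^0: (5−4)−0=1 ⇒ Z
Ȟ^1: (9−4)−4=1 ⇒ Z
Ȟ^2: (5−1)−4=0 ⇒ 0


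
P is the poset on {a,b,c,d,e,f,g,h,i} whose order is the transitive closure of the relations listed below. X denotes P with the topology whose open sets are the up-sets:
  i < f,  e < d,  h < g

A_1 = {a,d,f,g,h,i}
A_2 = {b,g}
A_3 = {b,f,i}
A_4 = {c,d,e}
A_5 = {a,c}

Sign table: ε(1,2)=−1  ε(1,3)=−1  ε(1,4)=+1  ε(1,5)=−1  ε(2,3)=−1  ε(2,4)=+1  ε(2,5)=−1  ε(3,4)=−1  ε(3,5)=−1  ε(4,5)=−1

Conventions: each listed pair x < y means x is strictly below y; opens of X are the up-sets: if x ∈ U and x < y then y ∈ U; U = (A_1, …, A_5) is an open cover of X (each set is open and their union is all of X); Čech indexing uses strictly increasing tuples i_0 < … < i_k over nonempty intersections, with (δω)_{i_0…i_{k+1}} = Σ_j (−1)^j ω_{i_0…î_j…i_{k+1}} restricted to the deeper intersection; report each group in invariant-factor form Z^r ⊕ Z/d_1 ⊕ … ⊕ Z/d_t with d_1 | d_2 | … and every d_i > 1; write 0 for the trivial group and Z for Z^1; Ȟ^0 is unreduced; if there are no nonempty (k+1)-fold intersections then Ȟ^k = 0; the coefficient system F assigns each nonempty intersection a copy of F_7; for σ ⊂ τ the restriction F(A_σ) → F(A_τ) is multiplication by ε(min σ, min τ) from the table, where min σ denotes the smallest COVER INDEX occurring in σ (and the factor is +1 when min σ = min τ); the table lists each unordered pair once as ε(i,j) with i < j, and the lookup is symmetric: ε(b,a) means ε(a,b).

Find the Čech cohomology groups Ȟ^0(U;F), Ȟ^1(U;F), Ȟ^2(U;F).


Ȟ^0 ≅ 0; Ȟ^1 ≅ Z/7; Ȟ^2 ≅ 0

cover nerve:
  A12={g} A13={f,i} A14={d} A15={a} A23={b} A45={c}
C dims 5,6; δ0: rk_F7 5
Ȟ^0: (5−5)−0=0 ⇒ 0
Ȟ^1: (6−0)−5=1 ⇒ Z/7
Ȟ^2: (0−0)−0=0 ⇒ 0


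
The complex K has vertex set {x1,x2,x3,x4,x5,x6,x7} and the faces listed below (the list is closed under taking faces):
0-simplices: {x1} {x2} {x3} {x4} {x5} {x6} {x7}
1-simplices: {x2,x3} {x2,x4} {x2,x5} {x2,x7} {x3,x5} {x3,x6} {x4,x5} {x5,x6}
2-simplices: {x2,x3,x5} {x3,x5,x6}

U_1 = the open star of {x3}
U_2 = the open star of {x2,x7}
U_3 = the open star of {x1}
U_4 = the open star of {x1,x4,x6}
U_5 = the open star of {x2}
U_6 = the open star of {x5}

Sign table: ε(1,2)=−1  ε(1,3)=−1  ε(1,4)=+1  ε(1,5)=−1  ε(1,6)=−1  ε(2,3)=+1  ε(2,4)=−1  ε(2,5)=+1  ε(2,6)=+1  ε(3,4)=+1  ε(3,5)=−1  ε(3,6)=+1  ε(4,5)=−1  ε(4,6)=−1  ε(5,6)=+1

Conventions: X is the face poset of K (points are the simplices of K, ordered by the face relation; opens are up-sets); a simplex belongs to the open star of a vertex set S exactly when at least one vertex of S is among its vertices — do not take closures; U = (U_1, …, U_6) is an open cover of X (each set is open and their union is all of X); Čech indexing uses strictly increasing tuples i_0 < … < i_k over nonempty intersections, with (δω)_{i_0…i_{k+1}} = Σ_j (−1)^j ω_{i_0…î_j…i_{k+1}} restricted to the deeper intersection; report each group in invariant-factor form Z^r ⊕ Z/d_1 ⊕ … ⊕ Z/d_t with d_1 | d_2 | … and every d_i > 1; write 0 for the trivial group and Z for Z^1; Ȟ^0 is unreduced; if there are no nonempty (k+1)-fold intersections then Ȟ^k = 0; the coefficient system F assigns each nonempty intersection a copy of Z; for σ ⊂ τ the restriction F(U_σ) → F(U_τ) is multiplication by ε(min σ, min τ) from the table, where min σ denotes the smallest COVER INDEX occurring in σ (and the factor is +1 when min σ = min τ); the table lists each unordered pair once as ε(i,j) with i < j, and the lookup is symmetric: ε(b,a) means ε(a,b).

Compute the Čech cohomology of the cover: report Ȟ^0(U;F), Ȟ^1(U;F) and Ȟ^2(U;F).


Ȟ^0 = Z; Ȟ^1 = Z; Ȟ^2 = 0

nonempty overlaps:
  U1={{x3},{x2,x3},{x3,x5},{x3,x6},{x2,x3,x5},{x3,x5,x6}} U2={{x2},{x7},{x2,x3},{x2,x4},{x2,x5},{x2,x7},{x2,x3,x5}} U3={{x1}} U4={{x1},{x4},{x6},{x2,x4},{x3,x6},{x4,x5},{x5,x6},{x3,x5,x6}} U5={{x2},{x2,x3},{x2,x4},{x2,x5},{x2,x7},{x2,x3,x5}} U6={{x5},{x2,x5},{x3,x5},{x4,x5},{x5,x6},{x2,x3,x5},{x3,x5,x6}}
  U12={{x2,x3},{x2,x3,x5}} U14={{x3,x6},{x3,x5,x6}} U15={{x2,x3},{x2,x3,x5}} U16={{x3,x5},{x2,x3,x5},{x3,x5,x6}} U24={{x2,x4}} U25={{x2},{x2,x3},{x2,x4},{x2,x5},{x2,x7},{x2,x3,x5}} U26={{x2,x5},{x2,x3,x5}} U34={{x1}} U45={{x2,x4}} U46={{x4,x5},{x5,x6},{x3,x5,x6}} U56={{x2,x5},{x2,x3,x5}}
  U125={{x2,x3},{x2,x3,x5}} U126={{x2,x3,x5}} U146={{x3,x5,x6}} U156={{x2,x3,x5}} U245={{x2,x4}} U256={{x2,x5},{x2,x3,x5}}
  U1256={{x2,x3,x5}}
C dims 6,11,6,1; δ0: rk 5, SNF 1^5; δ1: rk 5, SNF 1^5; δ2: rk 1, SNF 1^1
degree 0: 6−5−0 = 1 → Ȟ^0 ≅ Z
degree 1: 11−5−5 = 1 → Ȟ^1 ≅ Z
degree 2: 6−1−5 = 0 → Ȟ^2 ≅ 0
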